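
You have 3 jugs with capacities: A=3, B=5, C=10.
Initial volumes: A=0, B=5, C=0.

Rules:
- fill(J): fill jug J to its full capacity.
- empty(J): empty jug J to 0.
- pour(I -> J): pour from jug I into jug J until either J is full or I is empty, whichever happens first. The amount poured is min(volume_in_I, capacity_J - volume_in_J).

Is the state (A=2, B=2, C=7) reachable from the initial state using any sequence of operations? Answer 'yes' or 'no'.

Answer: no

Derivation:
BFS explored all 192 reachable states.
Reachable set includes: (0,0,0), (0,0,1), (0,0,2), (0,0,3), (0,0,4), (0,0,5), (0,0,6), (0,0,7), (0,0,8), (0,0,9), (0,0,10), (0,1,0) ...
Target (A=2, B=2, C=7) not in reachable set → no.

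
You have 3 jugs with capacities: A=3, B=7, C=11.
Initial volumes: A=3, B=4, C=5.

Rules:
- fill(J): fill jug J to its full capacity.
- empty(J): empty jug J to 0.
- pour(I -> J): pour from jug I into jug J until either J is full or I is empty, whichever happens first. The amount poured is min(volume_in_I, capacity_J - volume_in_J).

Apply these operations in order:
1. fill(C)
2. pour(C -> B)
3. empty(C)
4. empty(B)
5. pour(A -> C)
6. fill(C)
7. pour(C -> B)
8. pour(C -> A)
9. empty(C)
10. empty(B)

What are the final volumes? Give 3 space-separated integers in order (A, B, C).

Step 1: fill(C) -> (A=3 B=4 C=11)
Step 2: pour(C -> B) -> (A=3 B=7 C=8)
Step 3: empty(C) -> (A=3 B=7 C=0)
Step 4: empty(B) -> (A=3 B=0 C=0)
Step 5: pour(A -> C) -> (A=0 B=0 C=3)
Step 6: fill(C) -> (A=0 B=0 C=11)
Step 7: pour(C -> B) -> (A=0 B=7 C=4)
Step 8: pour(C -> A) -> (A=3 B=7 C=1)
Step 9: empty(C) -> (A=3 B=7 C=0)
Step 10: empty(B) -> (A=3 B=0 C=0)

Answer: 3 0 0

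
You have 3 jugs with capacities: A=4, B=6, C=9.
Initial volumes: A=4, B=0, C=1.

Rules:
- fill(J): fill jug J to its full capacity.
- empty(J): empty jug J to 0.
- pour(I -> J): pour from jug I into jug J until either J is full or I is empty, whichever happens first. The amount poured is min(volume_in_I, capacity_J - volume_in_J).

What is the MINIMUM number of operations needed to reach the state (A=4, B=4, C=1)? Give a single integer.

BFS from (A=4, B=0, C=1). One shortest path:
  1. pour(A -> B) -> (A=0 B=4 C=1)
  2. fill(A) -> (A=4 B=4 C=1)
Reached target in 2 moves.

Answer: 2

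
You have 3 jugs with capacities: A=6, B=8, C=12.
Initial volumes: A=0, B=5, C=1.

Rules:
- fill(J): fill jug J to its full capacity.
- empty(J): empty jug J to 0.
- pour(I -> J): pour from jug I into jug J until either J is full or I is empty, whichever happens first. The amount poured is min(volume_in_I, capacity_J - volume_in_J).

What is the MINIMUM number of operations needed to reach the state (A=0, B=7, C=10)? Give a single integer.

BFS from (A=0, B=5, C=1). One shortest path:
  1. fill(C) -> (A=0 B=5 C=12)
  2. pour(B -> A) -> (A=5 B=0 C=12)
  3. pour(C -> B) -> (A=5 B=8 C=4)
  4. pour(B -> A) -> (A=6 B=7 C=4)
  5. pour(A -> C) -> (A=0 B=7 C=10)
Reached target in 5 moves.

Answer: 5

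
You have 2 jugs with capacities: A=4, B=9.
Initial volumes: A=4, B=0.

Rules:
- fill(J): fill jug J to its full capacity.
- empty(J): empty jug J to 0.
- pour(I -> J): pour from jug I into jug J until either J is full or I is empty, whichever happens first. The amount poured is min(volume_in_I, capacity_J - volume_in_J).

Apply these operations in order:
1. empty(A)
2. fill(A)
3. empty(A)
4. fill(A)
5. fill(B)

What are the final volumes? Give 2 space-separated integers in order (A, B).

Answer: 4 9

Derivation:
Step 1: empty(A) -> (A=0 B=0)
Step 2: fill(A) -> (A=4 B=0)
Step 3: empty(A) -> (A=0 B=0)
Step 4: fill(A) -> (A=4 B=0)
Step 5: fill(B) -> (A=4 B=9)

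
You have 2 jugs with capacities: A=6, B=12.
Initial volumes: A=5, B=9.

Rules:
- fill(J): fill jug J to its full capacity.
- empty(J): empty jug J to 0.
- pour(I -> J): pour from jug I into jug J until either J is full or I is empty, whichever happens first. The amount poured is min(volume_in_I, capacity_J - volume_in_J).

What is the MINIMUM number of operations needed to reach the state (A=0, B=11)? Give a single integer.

BFS from (A=5, B=9). One shortest path:
  1. fill(B) -> (A=5 B=12)
  2. pour(B -> A) -> (A=6 B=11)
  3. empty(A) -> (A=0 B=11)
Reached target in 3 moves.

Answer: 3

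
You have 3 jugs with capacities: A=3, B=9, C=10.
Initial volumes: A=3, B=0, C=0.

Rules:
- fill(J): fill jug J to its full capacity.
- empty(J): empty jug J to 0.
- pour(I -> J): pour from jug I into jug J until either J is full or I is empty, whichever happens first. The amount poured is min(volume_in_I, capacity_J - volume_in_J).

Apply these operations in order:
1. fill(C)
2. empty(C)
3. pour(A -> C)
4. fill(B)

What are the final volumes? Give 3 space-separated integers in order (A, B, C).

Answer: 0 9 3

Derivation:
Step 1: fill(C) -> (A=3 B=0 C=10)
Step 2: empty(C) -> (A=3 B=0 C=0)
Step 3: pour(A -> C) -> (A=0 B=0 C=3)
Step 4: fill(B) -> (A=0 B=9 C=3)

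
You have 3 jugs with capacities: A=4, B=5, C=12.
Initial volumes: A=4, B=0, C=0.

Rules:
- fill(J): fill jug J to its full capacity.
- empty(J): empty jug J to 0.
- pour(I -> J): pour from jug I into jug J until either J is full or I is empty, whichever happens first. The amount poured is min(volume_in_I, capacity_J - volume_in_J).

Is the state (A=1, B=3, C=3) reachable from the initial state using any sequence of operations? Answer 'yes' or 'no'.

Answer: no

Derivation:
BFS explored all 258 reachable states.
Reachable set includes: (0,0,0), (0,0,1), (0,0,2), (0,0,3), (0,0,4), (0,0,5), (0,0,6), (0,0,7), (0,0,8), (0,0,9), (0,0,10), (0,0,11) ...
Target (A=1, B=3, C=3) not in reachable set → no.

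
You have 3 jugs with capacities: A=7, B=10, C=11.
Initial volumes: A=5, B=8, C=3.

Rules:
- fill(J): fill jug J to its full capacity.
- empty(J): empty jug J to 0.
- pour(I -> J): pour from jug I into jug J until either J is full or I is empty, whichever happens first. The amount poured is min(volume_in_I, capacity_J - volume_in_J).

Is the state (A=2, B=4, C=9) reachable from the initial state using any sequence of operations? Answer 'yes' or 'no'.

BFS explored all 517 reachable states.
Reachable set includes: (0,0,0), (0,0,1), (0,0,2), (0,0,3), (0,0,4), (0,0,5), (0,0,6), (0,0,7), (0,0,8), (0,0,9), (0,0,10), (0,0,11) ...
Target (A=2, B=4, C=9) not in reachable set → no.

Answer: no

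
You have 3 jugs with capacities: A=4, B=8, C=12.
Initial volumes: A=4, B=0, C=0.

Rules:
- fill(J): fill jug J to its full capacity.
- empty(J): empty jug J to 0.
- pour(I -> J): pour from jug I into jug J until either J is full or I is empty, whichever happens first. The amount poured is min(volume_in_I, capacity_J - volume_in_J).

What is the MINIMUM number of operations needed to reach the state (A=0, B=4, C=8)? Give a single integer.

Answer: 3

Derivation:
BFS from (A=4, B=0, C=0). One shortest path:
  1. fill(B) -> (A=4 B=8 C=0)
  2. pour(B -> C) -> (A=4 B=0 C=8)
  3. pour(A -> B) -> (A=0 B=4 C=8)
Reached target in 3 moves.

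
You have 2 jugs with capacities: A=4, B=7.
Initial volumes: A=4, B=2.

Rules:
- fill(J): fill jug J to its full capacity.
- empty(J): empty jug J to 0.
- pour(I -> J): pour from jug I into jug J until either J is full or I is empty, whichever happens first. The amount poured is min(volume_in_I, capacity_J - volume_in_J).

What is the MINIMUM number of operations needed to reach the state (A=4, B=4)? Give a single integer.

BFS from (A=4, B=2). One shortest path:
  1. empty(B) -> (A=4 B=0)
  2. pour(A -> B) -> (A=0 B=4)
  3. fill(A) -> (A=4 B=4)
Reached target in 3 moves.

Answer: 3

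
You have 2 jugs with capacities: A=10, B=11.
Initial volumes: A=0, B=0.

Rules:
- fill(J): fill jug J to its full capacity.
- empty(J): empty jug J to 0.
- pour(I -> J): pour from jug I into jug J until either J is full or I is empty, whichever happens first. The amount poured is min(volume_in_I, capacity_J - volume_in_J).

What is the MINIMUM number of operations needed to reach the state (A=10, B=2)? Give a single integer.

BFS from (A=0, B=0). One shortest path:
  1. fill(B) -> (A=0 B=11)
  2. pour(B -> A) -> (A=10 B=1)
  3. empty(A) -> (A=0 B=1)
  4. pour(B -> A) -> (A=1 B=0)
  5. fill(B) -> (A=1 B=11)
  6. pour(B -> A) -> (A=10 B=2)
Reached target in 6 moves.

Answer: 6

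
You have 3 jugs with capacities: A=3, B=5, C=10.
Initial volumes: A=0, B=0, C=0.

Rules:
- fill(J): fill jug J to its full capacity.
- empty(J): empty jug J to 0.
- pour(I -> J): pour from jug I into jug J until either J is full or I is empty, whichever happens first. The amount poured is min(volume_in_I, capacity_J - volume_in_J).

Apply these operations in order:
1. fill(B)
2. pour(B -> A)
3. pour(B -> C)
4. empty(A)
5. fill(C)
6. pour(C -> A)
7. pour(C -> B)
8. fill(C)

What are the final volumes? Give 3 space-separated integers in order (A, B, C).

Answer: 3 5 10

Derivation:
Step 1: fill(B) -> (A=0 B=5 C=0)
Step 2: pour(B -> A) -> (A=3 B=2 C=0)
Step 3: pour(B -> C) -> (A=3 B=0 C=2)
Step 4: empty(A) -> (A=0 B=0 C=2)
Step 5: fill(C) -> (A=0 B=0 C=10)
Step 6: pour(C -> A) -> (A=3 B=0 C=7)
Step 7: pour(C -> B) -> (A=3 B=5 C=2)
Step 8: fill(C) -> (A=3 B=5 C=10)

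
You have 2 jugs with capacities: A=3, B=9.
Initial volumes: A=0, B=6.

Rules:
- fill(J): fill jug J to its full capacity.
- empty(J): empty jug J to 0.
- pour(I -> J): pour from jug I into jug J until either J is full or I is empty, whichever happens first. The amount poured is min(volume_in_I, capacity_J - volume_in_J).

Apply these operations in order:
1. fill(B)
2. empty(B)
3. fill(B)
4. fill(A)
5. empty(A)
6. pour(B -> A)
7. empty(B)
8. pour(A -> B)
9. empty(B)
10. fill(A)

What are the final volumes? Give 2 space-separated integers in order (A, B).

Answer: 3 0

Derivation:
Step 1: fill(B) -> (A=0 B=9)
Step 2: empty(B) -> (A=0 B=0)
Step 3: fill(B) -> (A=0 B=9)
Step 4: fill(A) -> (A=3 B=9)
Step 5: empty(A) -> (A=0 B=9)
Step 6: pour(B -> A) -> (A=3 B=6)
Step 7: empty(B) -> (A=3 B=0)
Step 8: pour(A -> B) -> (A=0 B=3)
Step 9: empty(B) -> (A=0 B=0)
Step 10: fill(A) -> (A=3 B=0)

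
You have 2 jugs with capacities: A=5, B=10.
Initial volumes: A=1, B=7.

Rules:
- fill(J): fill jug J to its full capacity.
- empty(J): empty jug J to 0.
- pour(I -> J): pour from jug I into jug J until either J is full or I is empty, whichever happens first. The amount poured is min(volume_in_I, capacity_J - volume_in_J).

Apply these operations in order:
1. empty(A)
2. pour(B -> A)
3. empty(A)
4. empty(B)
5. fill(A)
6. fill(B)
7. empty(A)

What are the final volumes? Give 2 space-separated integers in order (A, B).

Answer: 0 10

Derivation:
Step 1: empty(A) -> (A=0 B=7)
Step 2: pour(B -> A) -> (A=5 B=2)
Step 3: empty(A) -> (A=0 B=2)
Step 4: empty(B) -> (A=0 B=0)
Step 5: fill(A) -> (A=5 B=0)
Step 6: fill(B) -> (A=5 B=10)
Step 7: empty(A) -> (A=0 B=10)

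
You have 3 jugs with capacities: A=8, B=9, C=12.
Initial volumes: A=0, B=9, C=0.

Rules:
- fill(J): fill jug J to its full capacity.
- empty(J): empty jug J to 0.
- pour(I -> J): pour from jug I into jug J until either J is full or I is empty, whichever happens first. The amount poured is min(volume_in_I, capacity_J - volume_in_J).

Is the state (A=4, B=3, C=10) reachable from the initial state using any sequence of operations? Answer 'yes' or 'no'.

Answer: no

Derivation:
BFS explored all 554 reachable states.
Reachable set includes: (0,0,0), (0,0,1), (0,0,2), (0,0,3), (0,0,4), (0,0,5), (0,0,6), (0,0,7), (0,0,8), (0,0,9), (0,0,10), (0,0,11) ...
Target (A=4, B=3, C=10) not in reachable set → no.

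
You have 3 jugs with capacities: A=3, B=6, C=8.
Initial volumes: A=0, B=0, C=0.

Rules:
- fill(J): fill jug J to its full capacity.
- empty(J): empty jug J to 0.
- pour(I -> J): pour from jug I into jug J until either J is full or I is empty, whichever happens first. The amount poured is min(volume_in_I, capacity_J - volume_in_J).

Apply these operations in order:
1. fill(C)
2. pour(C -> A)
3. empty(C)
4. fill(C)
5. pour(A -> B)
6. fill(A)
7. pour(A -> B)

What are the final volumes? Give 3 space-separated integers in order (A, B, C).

Answer: 0 6 8

Derivation:
Step 1: fill(C) -> (A=0 B=0 C=8)
Step 2: pour(C -> A) -> (A=3 B=0 C=5)
Step 3: empty(C) -> (A=3 B=0 C=0)
Step 4: fill(C) -> (A=3 B=0 C=8)
Step 5: pour(A -> B) -> (A=0 B=3 C=8)
Step 6: fill(A) -> (A=3 B=3 C=8)
Step 7: pour(A -> B) -> (A=0 B=6 C=8)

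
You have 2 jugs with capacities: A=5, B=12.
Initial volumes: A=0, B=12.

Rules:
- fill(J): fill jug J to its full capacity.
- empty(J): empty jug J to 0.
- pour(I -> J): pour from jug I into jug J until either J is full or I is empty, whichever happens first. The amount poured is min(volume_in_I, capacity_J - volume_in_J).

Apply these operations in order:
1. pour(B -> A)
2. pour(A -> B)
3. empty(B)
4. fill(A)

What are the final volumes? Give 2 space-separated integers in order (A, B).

Step 1: pour(B -> A) -> (A=5 B=7)
Step 2: pour(A -> B) -> (A=0 B=12)
Step 3: empty(B) -> (A=0 B=0)
Step 4: fill(A) -> (A=5 B=0)

Answer: 5 0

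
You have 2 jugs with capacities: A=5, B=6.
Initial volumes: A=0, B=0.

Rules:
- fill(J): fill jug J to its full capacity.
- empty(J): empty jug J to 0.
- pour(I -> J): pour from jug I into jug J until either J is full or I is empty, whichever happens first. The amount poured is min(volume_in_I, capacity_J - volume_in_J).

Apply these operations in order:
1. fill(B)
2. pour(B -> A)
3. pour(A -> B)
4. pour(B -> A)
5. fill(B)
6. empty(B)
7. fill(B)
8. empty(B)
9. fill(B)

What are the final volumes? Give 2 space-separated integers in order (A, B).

Answer: 5 6

Derivation:
Step 1: fill(B) -> (A=0 B=6)
Step 2: pour(B -> A) -> (A=5 B=1)
Step 3: pour(A -> B) -> (A=0 B=6)
Step 4: pour(B -> A) -> (A=5 B=1)
Step 5: fill(B) -> (A=5 B=6)
Step 6: empty(B) -> (A=5 B=0)
Step 7: fill(B) -> (A=5 B=6)
Step 8: empty(B) -> (A=5 B=0)
Step 9: fill(B) -> (A=5 B=6)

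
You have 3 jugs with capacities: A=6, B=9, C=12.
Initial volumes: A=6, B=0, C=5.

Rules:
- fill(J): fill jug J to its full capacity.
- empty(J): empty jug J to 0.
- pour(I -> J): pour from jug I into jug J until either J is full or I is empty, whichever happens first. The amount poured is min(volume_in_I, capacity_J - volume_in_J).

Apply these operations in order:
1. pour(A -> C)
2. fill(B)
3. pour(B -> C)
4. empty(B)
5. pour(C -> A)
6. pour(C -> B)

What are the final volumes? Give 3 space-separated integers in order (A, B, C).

Step 1: pour(A -> C) -> (A=0 B=0 C=11)
Step 2: fill(B) -> (A=0 B=9 C=11)
Step 3: pour(B -> C) -> (A=0 B=8 C=12)
Step 4: empty(B) -> (A=0 B=0 C=12)
Step 5: pour(C -> A) -> (A=6 B=0 C=6)
Step 6: pour(C -> B) -> (A=6 B=6 C=0)

Answer: 6 6 0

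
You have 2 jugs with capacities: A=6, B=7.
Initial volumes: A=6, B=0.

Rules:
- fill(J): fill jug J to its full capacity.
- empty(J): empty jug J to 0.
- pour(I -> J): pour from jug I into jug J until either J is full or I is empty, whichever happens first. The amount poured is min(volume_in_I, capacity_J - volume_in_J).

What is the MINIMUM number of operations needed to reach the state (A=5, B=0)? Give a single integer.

BFS from (A=6, B=0). One shortest path:
  1. pour(A -> B) -> (A=0 B=6)
  2. fill(A) -> (A=6 B=6)
  3. pour(A -> B) -> (A=5 B=7)
  4. empty(B) -> (A=5 B=0)
Reached target in 4 moves.

Answer: 4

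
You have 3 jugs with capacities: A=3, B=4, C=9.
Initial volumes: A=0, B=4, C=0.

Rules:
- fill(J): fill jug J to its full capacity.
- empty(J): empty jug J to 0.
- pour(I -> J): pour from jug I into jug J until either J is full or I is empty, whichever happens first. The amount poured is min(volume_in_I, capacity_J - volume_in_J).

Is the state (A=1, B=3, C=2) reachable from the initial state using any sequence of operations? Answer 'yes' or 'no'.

BFS explored all 152 reachable states.
Reachable set includes: (0,0,0), (0,0,1), (0,0,2), (0,0,3), (0,0,4), (0,0,5), (0,0,6), (0,0,7), (0,0,8), (0,0,9), (0,1,0), (0,1,1) ...
Target (A=1, B=3, C=2) not in reachable set → no.

Answer: no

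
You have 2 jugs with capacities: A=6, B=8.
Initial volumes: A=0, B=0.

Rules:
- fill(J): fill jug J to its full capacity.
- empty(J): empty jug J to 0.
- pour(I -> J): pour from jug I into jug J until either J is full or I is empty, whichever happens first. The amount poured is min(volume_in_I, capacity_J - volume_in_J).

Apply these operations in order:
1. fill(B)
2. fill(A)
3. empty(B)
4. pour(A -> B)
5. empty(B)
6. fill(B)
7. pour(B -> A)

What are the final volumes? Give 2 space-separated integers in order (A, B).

Step 1: fill(B) -> (A=0 B=8)
Step 2: fill(A) -> (A=6 B=8)
Step 3: empty(B) -> (A=6 B=0)
Step 4: pour(A -> B) -> (A=0 B=6)
Step 5: empty(B) -> (A=0 B=0)
Step 6: fill(B) -> (A=0 B=8)
Step 7: pour(B -> A) -> (A=6 B=2)

Answer: 6 2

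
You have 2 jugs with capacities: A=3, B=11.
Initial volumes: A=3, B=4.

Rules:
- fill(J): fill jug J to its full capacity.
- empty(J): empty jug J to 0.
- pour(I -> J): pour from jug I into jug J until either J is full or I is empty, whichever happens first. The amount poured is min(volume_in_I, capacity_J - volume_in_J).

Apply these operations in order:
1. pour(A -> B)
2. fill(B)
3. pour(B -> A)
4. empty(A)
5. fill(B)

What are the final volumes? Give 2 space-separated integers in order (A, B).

Step 1: pour(A -> B) -> (A=0 B=7)
Step 2: fill(B) -> (A=0 B=11)
Step 3: pour(B -> A) -> (A=3 B=8)
Step 4: empty(A) -> (A=0 B=8)
Step 5: fill(B) -> (A=0 B=11)

Answer: 0 11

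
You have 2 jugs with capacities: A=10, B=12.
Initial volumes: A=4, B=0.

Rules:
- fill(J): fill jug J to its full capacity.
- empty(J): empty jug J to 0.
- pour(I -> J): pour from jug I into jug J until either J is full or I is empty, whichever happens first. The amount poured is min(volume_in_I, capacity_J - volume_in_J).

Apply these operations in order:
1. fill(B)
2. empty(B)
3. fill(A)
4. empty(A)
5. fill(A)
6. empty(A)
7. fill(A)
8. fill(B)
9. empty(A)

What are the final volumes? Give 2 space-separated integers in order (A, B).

Answer: 0 12

Derivation:
Step 1: fill(B) -> (A=4 B=12)
Step 2: empty(B) -> (A=4 B=0)
Step 3: fill(A) -> (A=10 B=0)
Step 4: empty(A) -> (A=0 B=0)
Step 5: fill(A) -> (A=10 B=0)
Step 6: empty(A) -> (A=0 B=0)
Step 7: fill(A) -> (A=10 B=0)
Step 8: fill(B) -> (A=10 B=12)
Step 9: empty(A) -> (A=0 B=12)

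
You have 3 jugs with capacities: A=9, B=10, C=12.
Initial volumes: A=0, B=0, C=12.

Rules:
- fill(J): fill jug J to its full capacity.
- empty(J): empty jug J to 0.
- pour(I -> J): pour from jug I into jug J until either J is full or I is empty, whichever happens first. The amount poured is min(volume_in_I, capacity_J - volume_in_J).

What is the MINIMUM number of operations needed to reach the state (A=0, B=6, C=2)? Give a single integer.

BFS from (A=0, B=0, C=12). One shortest path:
  1. fill(A) -> (A=9 B=0 C=12)
  2. empty(C) -> (A=9 B=0 C=0)
  3. pour(A -> C) -> (A=0 B=0 C=9)
  4. fill(A) -> (A=9 B=0 C=9)
  5. pour(A -> C) -> (A=6 B=0 C=12)
  6. pour(C -> B) -> (A=6 B=10 C=2)
  7. empty(B) -> (A=6 B=0 C=2)
  8. pour(A -> B) -> (A=0 B=6 C=2)
Reached target in 8 moves.

Answer: 8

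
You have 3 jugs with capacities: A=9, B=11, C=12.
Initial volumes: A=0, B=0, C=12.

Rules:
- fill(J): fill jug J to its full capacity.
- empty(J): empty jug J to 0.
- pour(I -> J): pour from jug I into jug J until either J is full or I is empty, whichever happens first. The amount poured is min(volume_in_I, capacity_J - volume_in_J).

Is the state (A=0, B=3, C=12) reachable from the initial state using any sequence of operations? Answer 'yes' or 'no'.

Answer: yes

Derivation:
BFS from (A=0, B=0, C=12):
  1. pour(C -> A) -> (A=9 B=0 C=3)
  2. empty(A) -> (A=0 B=0 C=3)
  3. pour(C -> B) -> (A=0 B=3 C=0)
  4. fill(C) -> (A=0 B=3 C=12)
Target reached → yes.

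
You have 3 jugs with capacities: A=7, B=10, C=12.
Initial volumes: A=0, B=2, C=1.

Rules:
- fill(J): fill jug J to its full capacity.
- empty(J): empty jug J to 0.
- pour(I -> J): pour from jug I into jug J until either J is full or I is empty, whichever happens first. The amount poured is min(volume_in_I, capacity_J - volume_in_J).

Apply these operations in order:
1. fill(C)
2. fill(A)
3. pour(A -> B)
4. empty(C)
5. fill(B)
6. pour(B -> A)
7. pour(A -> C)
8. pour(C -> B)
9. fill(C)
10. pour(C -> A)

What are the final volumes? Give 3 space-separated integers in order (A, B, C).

Answer: 7 10 5

Derivation:
Step 1: fill(C) -> (A=0 B=2 C=12)
Step 2: fill(A) -> (A=7 B=2 C=12)
Step 3: pour(A -> B) -> (A=0 B=9 C=12)
Step 4: empty(C) -> (A=0 B=9 C=0)
Step 5: fill(B) -> (A=0 B=10 C=0)
Step 6: pour(B -> A) -> (A=7 B=3 C=0)
Step 7: pour(A -> C) -> (A=0 B=3 C=7)
Step 8: pour(C -> B) -> (A=0 B=10 C=0)
Step 9: fill(C) -> (A=0 B=10 C=12)
Step 10: pour(C -> A) -> (A=7 B=10 C=5)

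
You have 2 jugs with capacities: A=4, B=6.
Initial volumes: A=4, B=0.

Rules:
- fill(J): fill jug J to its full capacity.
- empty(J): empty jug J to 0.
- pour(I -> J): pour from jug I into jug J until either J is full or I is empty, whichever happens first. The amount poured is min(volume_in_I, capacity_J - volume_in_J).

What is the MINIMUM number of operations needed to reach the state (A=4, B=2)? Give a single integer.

BFS from (A=4, B=0). One shortest path:
  1. empty(A) -> (A=0 B=0)
  2. fill(B) -> (A=0 B=6)
  3. pour(B -> A) -> (A=4 B=2)
Reached target in 3 moves.

Answer: 3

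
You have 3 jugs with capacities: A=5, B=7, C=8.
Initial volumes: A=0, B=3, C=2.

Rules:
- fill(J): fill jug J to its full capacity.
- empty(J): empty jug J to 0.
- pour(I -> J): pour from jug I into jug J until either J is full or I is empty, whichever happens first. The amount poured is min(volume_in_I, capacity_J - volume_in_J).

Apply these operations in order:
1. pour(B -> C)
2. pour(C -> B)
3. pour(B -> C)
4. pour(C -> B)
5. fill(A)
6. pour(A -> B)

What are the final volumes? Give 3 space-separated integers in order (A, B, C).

Answer: 3 7 0

Derivation:
Step 1: pour(B -> C) -> (A=0 B=0 C=5)
Step 2: pour(C -> B) -> (A=0 B=5 C=0)
Step 3: pour(B -> C) -> (A=0 B=0 C=5)
Step 4: pour(C -> B) -> (A=0 B=5 C=0)
Step 5: fill(A) -> (A=5 B=5 C=0)
Step 6: pour(A -> B) -> (A=3 B=7 C=0)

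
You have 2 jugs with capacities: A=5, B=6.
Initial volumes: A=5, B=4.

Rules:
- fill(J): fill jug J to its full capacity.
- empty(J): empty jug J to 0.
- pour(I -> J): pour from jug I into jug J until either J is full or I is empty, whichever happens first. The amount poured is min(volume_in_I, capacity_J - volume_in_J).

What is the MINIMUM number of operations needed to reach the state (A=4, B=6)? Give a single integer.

BFS from (A=5, B=4). One shortest path:
  1. empty(A) -> (A=0 B=4)
  2. pour(B -> A) -> (A=4 B=0)
  3. fill(B) -> (A=4 B=6)
Reached target in 3 moves.

Answer: 3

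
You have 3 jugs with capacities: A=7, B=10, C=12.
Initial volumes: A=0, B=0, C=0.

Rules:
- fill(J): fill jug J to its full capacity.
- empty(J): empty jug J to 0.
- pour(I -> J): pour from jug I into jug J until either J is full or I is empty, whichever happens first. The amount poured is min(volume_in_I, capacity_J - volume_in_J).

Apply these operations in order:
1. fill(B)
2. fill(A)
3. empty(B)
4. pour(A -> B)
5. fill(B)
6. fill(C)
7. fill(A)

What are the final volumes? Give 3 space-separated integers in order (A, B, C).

Answer: 7 10 12

Derivation:
Step 1: fill(B) -> (A=0 B=10 C=0)
Step 2: fill(A) -> (A=7 B=10 C=0)
Step 3: empty(B) -> (A=7 B=0 C=0)
Step 4: pour(A -> B) -> (A=0 B=7 C=0)
Step 5: fill(B) -> (A=0 B=10 C=0)
Step 6: fill(C) -> (A=0 B=10 C=12)
Step 7: fill(A) -> (A=7 B=10 C=12)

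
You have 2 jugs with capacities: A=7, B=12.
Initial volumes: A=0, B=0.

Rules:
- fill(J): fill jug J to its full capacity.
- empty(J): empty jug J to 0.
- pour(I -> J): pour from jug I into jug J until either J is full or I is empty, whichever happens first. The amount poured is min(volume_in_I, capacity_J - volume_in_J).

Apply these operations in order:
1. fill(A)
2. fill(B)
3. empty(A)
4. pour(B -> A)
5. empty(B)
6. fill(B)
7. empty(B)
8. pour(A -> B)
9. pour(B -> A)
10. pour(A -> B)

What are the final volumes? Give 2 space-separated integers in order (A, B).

Step 1: fill(A) -> (A=7 B=0)
Step 2: fill(B) -> (A=7 B=12)
Step 3: empty(A) -> (A=0 B=12)
Step 4: pour(B -> A) -> (A=7 B=5)
Step 5: empty(B) -> (A=7 B=0)
Step 6: fill(B) -> (A=7 B=12)
Step 7: empty(B) -> (A=7 B=0)
Step 8: pour(A -> B) -> (A=0 B=7)
Step 9: pour(B -> A) -> (A=7 B=0)
Step 10: pour(A -> B) -> (A=0 B=7)

Answer: 0 7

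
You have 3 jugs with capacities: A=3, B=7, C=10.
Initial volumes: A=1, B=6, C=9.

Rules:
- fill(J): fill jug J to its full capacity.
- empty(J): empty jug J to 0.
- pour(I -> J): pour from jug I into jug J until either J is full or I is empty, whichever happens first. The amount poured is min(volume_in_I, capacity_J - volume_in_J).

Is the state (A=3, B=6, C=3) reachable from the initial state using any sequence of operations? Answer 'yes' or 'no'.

Answer: yes

Derivation:
BFS from (A=1, B=6, C=9):
  1. fill(A) -> (A=3 B=6 C=9)
  2. empty(C) -> (A=3 B=6 C=0)
  3. pour(A -> C) -> (A=0 B=6 C=3)
  4. fill(A) -> (A=3 B=6 C=3)
Target reached → yes.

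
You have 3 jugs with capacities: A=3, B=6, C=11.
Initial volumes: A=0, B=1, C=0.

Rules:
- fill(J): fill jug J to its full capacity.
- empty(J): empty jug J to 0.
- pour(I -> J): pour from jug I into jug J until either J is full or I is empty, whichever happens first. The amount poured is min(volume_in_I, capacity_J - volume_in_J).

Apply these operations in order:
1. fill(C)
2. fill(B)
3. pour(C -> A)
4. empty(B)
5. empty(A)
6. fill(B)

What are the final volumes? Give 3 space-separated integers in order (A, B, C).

Answer: 0 6 8

Derivation:
Step 1: fill(C) -> (A=0 B=1 C=11)
Step 2: fill(B) -> (A=0 B=6 C=11)
Step 3: pour(C -> A) -> (A=3 B=6 C=8)
Step 4: empty(B) -> (A=3 B=0 C=8)
Step 5: empty(A) -> (A=0 B=0 C=8)
Step 6: fill(B) -> (A=0 B=6 C=8)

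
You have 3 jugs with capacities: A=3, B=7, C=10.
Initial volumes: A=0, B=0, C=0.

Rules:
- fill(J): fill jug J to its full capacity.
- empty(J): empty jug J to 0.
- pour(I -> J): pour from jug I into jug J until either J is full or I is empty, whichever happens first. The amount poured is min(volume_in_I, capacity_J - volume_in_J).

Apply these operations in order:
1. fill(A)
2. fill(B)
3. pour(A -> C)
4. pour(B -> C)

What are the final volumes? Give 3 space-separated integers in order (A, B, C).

Answer: 0 0 10

Derivation:
Step 1: fill(A) -> (A=3 B=0 C=0)
Step 2: fill(B) -> (A=3 B=7 C=0)
Step 3: pour(A -> C) -> (A=0 B=7 C=3)
Step 4: pour(B -> C) -> (A=0 B=0 C=10)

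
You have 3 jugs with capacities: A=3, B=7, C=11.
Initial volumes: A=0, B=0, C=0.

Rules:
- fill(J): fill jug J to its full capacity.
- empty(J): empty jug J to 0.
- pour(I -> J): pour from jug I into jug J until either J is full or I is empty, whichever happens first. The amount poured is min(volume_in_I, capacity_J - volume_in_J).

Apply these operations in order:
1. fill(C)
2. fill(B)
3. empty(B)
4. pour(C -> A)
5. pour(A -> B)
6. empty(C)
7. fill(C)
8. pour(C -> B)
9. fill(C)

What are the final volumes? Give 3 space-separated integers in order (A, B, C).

Answer: 0 7 11

Derivation:
Step 1: fill(C) -> (A=0 B=0 C=11)
Step 2: fill(B) -> (A=0 B=7 C=11)
Step 3: empty(B) -> (A=0 B=0 C=11)
Step 4: pour(C -> A) -> (A=3 B=0 C=8)
Step 5: pour(A -> B) -> (A=0 B=3 C=8)
Step 6: empty(C) -> (A=0 B=3 C=0)
Step 7: fill(C) -> (A=0 B=3 C=11)
Step 8: pour(C -> B) -> (A=0 B=7 C=7)
Step 9: fill(C) -> (A=0 B=7 C=11)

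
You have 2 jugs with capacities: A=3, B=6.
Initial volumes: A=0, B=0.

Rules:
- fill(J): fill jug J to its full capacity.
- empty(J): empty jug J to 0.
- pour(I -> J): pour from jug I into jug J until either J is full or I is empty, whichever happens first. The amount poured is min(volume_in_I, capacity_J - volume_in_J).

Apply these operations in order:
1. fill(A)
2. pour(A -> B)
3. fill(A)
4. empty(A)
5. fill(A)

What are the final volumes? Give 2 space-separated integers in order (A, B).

Answer: 3 3

Derivation:
Step 1: fill(A) -> (A=3 B=0)
Step 2: pour(A -> B) -> (A=0 B=3)
Step 3: fill(A) -> (A=3 B=3)
Step 4: empty(A) -> (A=0 B=3)
Step 5: fill(A) -> (A=3 B=3)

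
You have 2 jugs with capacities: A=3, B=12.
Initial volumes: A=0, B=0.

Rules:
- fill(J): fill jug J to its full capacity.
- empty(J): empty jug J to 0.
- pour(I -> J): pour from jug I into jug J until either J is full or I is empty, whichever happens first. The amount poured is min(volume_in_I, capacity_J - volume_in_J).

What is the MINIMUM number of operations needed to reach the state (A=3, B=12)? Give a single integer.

BFS from (A=0, B=0). One shortest path:
  1. fill(A) -> (A=3 B=0)
  2. fill(B) -> (A=3 B=12)
Reached target in 2 moves.

Answer: 2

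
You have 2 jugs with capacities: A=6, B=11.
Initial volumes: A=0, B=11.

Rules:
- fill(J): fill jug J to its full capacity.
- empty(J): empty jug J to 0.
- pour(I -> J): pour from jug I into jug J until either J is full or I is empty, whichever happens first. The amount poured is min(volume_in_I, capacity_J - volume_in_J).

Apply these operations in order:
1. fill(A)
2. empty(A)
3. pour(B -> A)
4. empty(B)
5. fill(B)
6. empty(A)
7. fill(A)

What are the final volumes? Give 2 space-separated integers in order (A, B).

Step 1: fill(A) -> (A=6 B=11)
Step 2: empty(A) -> (A=0 B=11)
Step 3: pour(B -> A) -> (A=6 B=5)
Step 4: empty(B) -> (A=6 B=0)
Step 5: fill(B) -> (A=6 B=11)
Step 6: empty(A) -> (A=0 B=11)
Step 7: fill(A) -> (A=6 B=11)

Answer: 6 11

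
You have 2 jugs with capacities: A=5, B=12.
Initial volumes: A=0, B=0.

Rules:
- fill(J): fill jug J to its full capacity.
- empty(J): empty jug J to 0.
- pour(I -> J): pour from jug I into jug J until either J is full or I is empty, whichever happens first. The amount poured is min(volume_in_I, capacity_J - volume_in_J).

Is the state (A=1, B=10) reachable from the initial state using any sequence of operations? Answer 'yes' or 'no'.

BFS explored all 34 reachable states.
Reachable set includes: (0,0), (0,1), (0,2), (0,3), (0,4), (0,5), (0,6), (0,7), (0,8), (0,9), (0,10), (0,11) ...
Target (A=1, B=10) not in reachable set → no.

Answer: no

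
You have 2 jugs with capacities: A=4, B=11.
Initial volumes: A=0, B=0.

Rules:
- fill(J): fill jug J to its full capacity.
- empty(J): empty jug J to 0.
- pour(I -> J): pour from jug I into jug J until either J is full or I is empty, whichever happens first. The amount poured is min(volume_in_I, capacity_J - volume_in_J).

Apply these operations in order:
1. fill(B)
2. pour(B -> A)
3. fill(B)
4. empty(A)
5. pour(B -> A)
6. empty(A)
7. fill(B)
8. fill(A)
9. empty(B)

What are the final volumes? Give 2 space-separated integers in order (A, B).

Step 1: fill(B) -> (A=0 B=11)
Step 2: pour(B -> A) -> (A=4 B=7)
Step 3: fill(B) -> (A=4 B=11)
Step 4: empty(A) -> (A=0 B=11)
Step 5: pour(B -> A) -> (A=4 B=7)
Step 6: empty(A) -> (A=0 B=7)
Step 7: fill(B) -> (A=0 B=11)
Step 8: fill(A) -> (A=4 B=11)
Step 9: empty(B) -> (A=4 B=0)

Answer: 4 0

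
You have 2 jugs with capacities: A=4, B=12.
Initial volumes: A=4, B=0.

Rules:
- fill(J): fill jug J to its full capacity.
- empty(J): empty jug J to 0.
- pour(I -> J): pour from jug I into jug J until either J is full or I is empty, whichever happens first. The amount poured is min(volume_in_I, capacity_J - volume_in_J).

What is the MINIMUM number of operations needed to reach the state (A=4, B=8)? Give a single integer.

BFS from (A=4, B=0). One shortest path:
  1. empty(A) -> (A=0 B=0)
  2. fill(B) -> (A=0 B=12)
  3. pour(B -> A) -> (A=4 B=8)
Reached target in 3 moves.

Answer: 3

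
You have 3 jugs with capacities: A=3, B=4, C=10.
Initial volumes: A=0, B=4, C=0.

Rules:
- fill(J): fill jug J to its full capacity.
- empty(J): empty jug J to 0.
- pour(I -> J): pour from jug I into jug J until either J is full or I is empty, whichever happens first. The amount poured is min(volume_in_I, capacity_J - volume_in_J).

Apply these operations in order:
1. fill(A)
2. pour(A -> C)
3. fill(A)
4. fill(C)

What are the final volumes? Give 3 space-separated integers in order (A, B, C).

Answer: 3 4 10

Derivation:
Step 1: fill(A) -> (A=3 B=4 C=0)
Step 2: pour(A -> C) -> (A=0 B=4 C=3)
Step 3: fill(A) -> (A=3 B=4 C=3)
Step 4: fill(C) -> (A=3 B=4 C=10)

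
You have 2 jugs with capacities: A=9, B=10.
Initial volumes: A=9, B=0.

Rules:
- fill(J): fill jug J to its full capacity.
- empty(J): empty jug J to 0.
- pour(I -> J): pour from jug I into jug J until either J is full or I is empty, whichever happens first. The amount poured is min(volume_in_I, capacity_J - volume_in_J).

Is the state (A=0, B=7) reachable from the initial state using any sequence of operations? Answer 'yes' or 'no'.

BFS from (A=9, B=0):
  1. pour(A -> B) -> (A=0 B=9)
  2. fill(A) -> (A=9 B=9)
  3. pour(A -> B) -> (A=8 B=10)
  4. empty(B) -> (A=8 B=0)
  5. pour(A -> B) -> (A=0 B=8)
  6. fill(A) -> (A=9 B=8)
  7. pour(A -> B) -> (A=7 B=10)
  8. empty(B) -> (A=7 B=0)
  9. pour(A -> B) -> (A=0 B=7)
Target reached → yes.

Answer: yes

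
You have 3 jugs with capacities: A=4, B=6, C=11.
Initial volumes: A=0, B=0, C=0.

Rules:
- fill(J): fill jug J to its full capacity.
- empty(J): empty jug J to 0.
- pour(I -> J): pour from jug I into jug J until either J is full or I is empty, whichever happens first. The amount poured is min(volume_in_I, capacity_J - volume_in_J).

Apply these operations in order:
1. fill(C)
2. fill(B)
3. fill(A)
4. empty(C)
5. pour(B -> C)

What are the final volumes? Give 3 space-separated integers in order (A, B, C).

Answer: 4 0 6

Derivation:
Step 1: fill(C) -> (A=0 B=0 C=11)
Step 2: fill(B) -> (A=0 B=6 C=11)
Step 3: fill(A) -> (A=4 B=6 C=11)
Step 4: empty(C) -> (A=4 B=6 C=0)
Step 5: pour(B -> C) -> (A=4 B=0 C=6)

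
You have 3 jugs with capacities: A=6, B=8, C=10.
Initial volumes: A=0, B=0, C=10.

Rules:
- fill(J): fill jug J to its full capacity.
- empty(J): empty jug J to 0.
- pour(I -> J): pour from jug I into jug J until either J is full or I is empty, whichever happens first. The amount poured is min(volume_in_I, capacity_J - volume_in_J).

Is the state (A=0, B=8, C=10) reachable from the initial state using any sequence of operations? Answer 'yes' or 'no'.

Answer: yes

Derivation:
BFS from (A=0, B=0, C=10):
  1. fill(B) -> (A=0 B=8 C=10)
Target reached → yes.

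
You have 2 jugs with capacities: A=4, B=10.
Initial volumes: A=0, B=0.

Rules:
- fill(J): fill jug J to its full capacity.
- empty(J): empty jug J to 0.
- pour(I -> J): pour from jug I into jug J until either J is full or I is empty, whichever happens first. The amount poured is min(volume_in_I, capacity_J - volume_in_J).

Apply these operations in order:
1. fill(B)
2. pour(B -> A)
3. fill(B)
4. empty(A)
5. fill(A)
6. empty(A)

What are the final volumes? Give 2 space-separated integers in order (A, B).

Step 1: fill(B) -> (A=0 B=10)
Step 2: pour(B -> A) -> (A=4 B=6)
Step 3: fill(B) -> (A=4 B=10)
Step 4: empty(A) -> (A=0 B=10)
Step 5: fill(A) -> (A=4 B=10)
Step 6: empty(A) -> (A=0 B=10)

Answer: 0 10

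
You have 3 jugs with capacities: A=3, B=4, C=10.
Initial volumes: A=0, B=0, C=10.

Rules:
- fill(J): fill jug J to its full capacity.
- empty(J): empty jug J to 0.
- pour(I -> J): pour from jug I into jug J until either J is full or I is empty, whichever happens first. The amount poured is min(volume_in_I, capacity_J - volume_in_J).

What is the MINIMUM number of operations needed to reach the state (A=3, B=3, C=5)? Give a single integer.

Answer: 7

Derivation:
BFS from (A=0, B=0, C=10). One shortest path:
  1. fill(B) -> (A=0 B=4 C=10)
  2. pour(B -> A) -> (A=3 B=1 C=10)
  3. empty(A) -> (A=0 B=1 C=10)
  4. pour(B -> A) -> (A=1 B=0 C=10)
  5. pour(C -> A) -> (A=3 B=0 C=8)
  6. pour(A -> B) -> (A=0 B=3 C=8)
  7. pour(C -> A) -> (A=3 B=3 C=5)
Reached target in 7 moves.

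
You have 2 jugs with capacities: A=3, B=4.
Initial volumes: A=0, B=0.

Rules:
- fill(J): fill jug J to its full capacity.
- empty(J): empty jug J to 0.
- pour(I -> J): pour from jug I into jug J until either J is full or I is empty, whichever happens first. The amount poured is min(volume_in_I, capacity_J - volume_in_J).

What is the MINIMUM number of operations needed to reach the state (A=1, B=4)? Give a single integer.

BFS from (A=0, B=0). One shortest path:
  1. fill(B) -> (A=0 B=4)
  2. pour(B -> A) -> (A=3 B=1)
  3. empty(A) -> (A=0 B=1)
  4. pour(B -> A) -> (A=1 B=0)
  5. fill(B) -> (A=1 B=4)
Reached target in 5 moves.

Answer: 5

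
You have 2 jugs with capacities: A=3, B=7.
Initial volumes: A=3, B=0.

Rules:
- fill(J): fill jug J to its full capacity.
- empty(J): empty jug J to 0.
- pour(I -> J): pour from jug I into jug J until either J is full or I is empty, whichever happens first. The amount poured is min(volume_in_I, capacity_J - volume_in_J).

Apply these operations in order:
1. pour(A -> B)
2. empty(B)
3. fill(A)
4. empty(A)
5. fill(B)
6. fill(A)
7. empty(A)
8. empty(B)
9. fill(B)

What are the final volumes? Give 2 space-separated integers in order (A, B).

Step 1: pour(A -> B) -> (A=0 B=3)
Step 2: empty(B) -> (A=0 B=0)
Step 3: fill(A) -> (A=3 B=0)
Step 4: empty(A) -> (A=0 B=0)
Step 5: fill(B) -> (A=0 B=7)
Step 6: fill(A) -> (A=3 B=7)
Step 7: empty(A) -> (A=0 B=7)
Step 8: empty(B) -> (A=0 B=0)
Step 9: fill(B) -> (A=0 B=7)

Answer: 0 7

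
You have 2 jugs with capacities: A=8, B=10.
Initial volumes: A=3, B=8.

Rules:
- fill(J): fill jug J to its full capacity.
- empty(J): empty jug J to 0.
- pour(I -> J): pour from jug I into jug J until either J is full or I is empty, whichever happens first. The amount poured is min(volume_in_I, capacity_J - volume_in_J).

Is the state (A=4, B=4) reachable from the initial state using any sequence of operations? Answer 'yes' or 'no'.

BFS explored all 37 reachable states.
Reachable set includes: (0,0), (0,1), (0,2), (0,3), (0,4), (0,5), (0,6), (0,7), (0,8), (0,9), (0,10), (1,0) ...
Target (A=4, B=4) not in reachable set → no.

Answer: no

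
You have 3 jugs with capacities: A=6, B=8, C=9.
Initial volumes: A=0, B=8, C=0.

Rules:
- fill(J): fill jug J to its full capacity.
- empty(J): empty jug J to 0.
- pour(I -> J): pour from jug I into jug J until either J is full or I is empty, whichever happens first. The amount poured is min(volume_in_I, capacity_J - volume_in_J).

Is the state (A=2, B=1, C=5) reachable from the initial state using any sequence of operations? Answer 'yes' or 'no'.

Answer: no

Derivation:
BFS explored all 350 reachable states.
Reachable set includes: (0,0,0), (0,0,1), (0,0,2), (0,0,3), (0,0,4), (0,0,5), (0,0,6), (0,0,7), (0,0,8), (0,0,9), (0,1,0), (0,1,1) ...
Target (A=2, B=1, C=5) not in reachable set → no.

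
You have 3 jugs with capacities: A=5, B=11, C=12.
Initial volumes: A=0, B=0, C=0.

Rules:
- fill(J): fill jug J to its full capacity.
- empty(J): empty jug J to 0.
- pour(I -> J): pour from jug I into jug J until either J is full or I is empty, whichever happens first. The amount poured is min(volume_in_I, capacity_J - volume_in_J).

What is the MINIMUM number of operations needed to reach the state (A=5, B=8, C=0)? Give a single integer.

Answer: 7

Derivation:
BFS from (A=0, B=0, C=0). One shortest path:
  1. fill(C) -> (A=0 B=0 C=12)
  2. pour(C -> A) -> (A=5 B=0 C=7)
  3. pour(C -> B) -> (A=5 B=7 C=0)
  4. fill(C) -> (A=5 B=7 C=12)
  5. pour(C -> B) -> (A=5 B=11 C=8)
  6. empty(B) -> (A=5 B=0 C=8)
  7. pour(C -> B) -> (A=5 B=8 C=0)
Reached target in 7 moves.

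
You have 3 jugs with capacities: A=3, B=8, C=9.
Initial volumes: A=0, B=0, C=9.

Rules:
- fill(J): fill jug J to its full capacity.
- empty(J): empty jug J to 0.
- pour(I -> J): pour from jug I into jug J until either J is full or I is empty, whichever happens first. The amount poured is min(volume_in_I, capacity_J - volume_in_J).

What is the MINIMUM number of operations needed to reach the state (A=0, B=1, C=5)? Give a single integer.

Answer: 6

Derivation:
BFS from (A=0, B=0, C=9). One shortest path:
  1. pour(C -> B) -> (A=0 B=8 C=1)
  2. pour(B -> A) -> (A=3 B=5 C=1)
  3. empty(A) -> (A=0 B=5 C=1)
  4. pour(C -> A) -> (A=1 B=5 C=0)
  5. pour(B -> C) -> (A=1 B=0 C=5)
  6. pour(A -> B) -> (A=0 B=1 C=5)
Reached target in 6 moves.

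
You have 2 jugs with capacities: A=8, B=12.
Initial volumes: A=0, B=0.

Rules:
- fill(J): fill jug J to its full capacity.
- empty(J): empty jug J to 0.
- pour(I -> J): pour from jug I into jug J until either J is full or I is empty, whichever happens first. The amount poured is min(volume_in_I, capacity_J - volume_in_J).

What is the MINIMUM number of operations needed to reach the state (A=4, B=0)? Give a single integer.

BFS from (A=0, B=0). One shortest path:
  1. fill(B) -> (A=0 B=12)
  2. pour(B -> A) -> (A=8 B=4)
  3. empty(A) -> (A=0 B=4)
  4. pour(B -> A) -> (A=4 B=0)
Reached target in 4 moves.

Answer: 4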